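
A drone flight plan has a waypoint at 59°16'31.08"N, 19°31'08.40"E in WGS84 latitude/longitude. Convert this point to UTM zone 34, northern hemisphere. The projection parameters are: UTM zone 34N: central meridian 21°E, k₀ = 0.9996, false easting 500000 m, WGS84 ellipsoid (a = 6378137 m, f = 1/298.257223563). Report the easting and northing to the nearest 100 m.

Zone 34 central meridian λ₀ = 6×34 − 183 = 21°; Δλ = -1.4810°.
Transverse Mercator on WGS84 with k₀ = 0.9996 gives E = 415597.809 m, N = 6571645.274 m.

E 415600 m, N 6571600 m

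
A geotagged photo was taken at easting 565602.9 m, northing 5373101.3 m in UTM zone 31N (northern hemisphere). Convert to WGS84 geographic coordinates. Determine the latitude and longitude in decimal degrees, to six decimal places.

lat 48.507600°, lon 3.888201°

Zone 31N: λ₀ = 3°, k₀ = 0.9996, false easting 500000 m.
Meridian distance M = (N − FN)/k₀ = 5375251.4 m.
Inverse transverse Mercator on WGS84 gives φ = 48.50760041°, λ = 3.88820067°.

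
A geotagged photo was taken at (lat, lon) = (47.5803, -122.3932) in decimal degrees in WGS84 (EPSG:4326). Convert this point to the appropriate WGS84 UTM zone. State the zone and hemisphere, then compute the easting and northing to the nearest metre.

Longitude -122.3932° lies in the 6° band [-126°, -120°), giving zone 10; latitude is north of the equator, so 10N.
Zone 10 central meridian λ₀ = 6×10 − 183 = -123°; Δλ = +0.6068°.
Transverse Mercator on WGS84 with k₀ = 0.9996 gives E = 545630.386 m, N = 5269832.405 m.

Zone 10N: E 545630 m, N 5269832 m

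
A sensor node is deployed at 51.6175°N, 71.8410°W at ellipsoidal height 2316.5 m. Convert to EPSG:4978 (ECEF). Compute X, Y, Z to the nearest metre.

X 1237223 m, Y -3772131 m, Z 4978306 m

WGS84: a = 6378137 m, e² = 0.006694380; N(φ) = a/√(1−e²sin²φ) = 6391295.890 m.
X = (N+h)·cosφ·cosλ = 1237223.047 m; Y = (N+h)·cosφ·sinλ = -3772130.523 m; Z = (N(1−e²)+h)·sinφ = 4978305.915 m.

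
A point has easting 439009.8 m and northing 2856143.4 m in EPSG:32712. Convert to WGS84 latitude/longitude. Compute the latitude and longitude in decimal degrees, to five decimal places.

lat -64.41490°, lon -112.26580°

Zone 12S: λ₀ = -111°, k₀ = 0.9996, false easting 500000 m, false northing 10000000 m.
Meridian distance M = (N − FN)/k₀ = -7146715.3 m.
Inverse transverse Mercator on WGS84 gives φ = -64.41489981°, λ = -112.26579917°.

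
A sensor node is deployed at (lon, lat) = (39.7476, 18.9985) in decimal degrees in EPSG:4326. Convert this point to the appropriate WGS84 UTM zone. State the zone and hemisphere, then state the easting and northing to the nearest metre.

Zone 37N: E 578687 m, N 2100829 m

Longitude 39.7476° lies in the 6° band [36°, 42°), giving zone 37; latitude is north of the equator, so 37N.
Zone 37 central meridian λ₀ = 6×37 − 183 = 39°; Δλ = +0.7476°.
Transverse Mercator on WGS84 with k₀ = 0.9996 gives E = 578687.296 m, N = 2100828.608 m.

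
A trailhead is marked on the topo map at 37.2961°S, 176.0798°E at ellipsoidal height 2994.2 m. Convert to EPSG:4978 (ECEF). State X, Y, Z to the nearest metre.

WGS84: a = 6378137 m, e² = 0.006694380; N(φ) = a/√(1−e²sin²φ) = 6385989.839 m.
X = (N+h)·cosφ·cosλ = -5070638.981 m; Y = (N+h)·cosφ·sinλ = 347477.525 m; Z = (N(1−e²)+h)·sinφ = -3845400.433 m.

X -5070639 m, Y 347478 m, Z -3845400 m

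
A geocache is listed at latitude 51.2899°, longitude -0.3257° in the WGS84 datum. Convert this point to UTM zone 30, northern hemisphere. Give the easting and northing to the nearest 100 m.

E 686500 m, N 5685500 m

Zone 30 central meridian λ₀ = 6×30 − 183 = -3°; Δλ = +2.6743°.
Transverse Mercator on WGS84 with k₀ = 0.9996 gives E = 686468.051 m, N = 5685460.513 m.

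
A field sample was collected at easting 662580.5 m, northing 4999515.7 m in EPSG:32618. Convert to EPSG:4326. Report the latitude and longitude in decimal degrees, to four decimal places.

lat 45.1304°, lon -72.9325°

Zone 18N: λ₀ = -75°, k₀ = 0.9996, false easting 500000 m.
Meridian distance M = (N − FN)/k₀ = 5001516.3 m.
Inverse transverse Mercator on WGS84 gives φ = 45.13039999°, λ = -72.93249970°.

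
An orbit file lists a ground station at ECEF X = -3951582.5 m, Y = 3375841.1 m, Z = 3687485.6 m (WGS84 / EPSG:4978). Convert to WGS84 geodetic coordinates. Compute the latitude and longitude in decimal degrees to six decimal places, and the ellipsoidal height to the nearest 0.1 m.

λ = atan2(Y, X) = 139.49270007°; p = √(X²+Y²) = 5197240.4 m.
Bowring's method on WGS84 (a = 6378137 m, b = 6356752.314 m) gives φ = 35.53780013°, h = 1555.438 m.

lat 35.537800°, lon 139.492700°, h 1555.4 m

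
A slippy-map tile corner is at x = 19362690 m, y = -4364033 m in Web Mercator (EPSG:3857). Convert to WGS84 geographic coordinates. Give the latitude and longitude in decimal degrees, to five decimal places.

R = 6378137 m. λ = x/R = 173.93800369°.
φ = 2·arctan(exp(y/R)) − 90° = 2·arctan(0.50448) − 90° = -36.45949663°.

lat -36.45950°, lon 173.93800°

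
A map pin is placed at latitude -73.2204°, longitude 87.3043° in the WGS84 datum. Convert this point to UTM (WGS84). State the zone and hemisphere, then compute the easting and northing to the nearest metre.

Longitude 87.3043° lies in the 6° band [84°, 90°), giving zone 45; latitude is south of the equator, so 45S.
Zone 45 central meridian λ₀ = 6×45 − 183 = 87°; Δλ = +0.3043°.
Transverse Mercator on WGS84 with k₀ = 0.9996 gives E = 509805.449 m, N = 1874908.748 m.

Zone 45S: E 509805 m, N 1874909 m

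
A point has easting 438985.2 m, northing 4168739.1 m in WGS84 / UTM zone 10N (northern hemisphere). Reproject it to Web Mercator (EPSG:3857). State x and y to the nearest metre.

x -13769308 m, y 4532040 m

Unproject from UTM 10N (λ₀ = -123°) → φ = 37.66380019°, λ = -123.69179989°.
Web Mercator (R = 6378137 m): x = -13769308.180 m, y = 4532040.319 m.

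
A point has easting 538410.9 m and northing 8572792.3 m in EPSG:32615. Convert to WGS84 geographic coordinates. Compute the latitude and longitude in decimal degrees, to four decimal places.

lat 77.2286°, lon -91.4433°

Zone 15N: λ₀ = -93°, k₀ = 0.9996, false easting 500000 m.
Meridian distance M = (N − FN)/k₀ = 8576222.8 m.
Inverse transverse Mercator on WGS84 gives φ = 77.22860004°, λ = -91.44330094°.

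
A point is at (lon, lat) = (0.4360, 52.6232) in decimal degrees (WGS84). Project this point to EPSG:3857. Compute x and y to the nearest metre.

Web Mercator is spherical with R = a = 6378137 m.
x = R·λ = 6378137 × 0.007609636 = 48535.298 m.
y = R·ln tan(π/4 + φ/2) = 6378137 × 1.083953198 = 6913601.996 m.

x 48535 m, y 6913602 m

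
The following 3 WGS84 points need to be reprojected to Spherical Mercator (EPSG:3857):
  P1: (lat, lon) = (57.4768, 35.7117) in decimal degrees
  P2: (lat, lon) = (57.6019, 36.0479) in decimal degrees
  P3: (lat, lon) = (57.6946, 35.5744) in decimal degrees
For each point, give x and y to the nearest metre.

P1: x 3975408 m, y 7858203 m; P2: x 4012834 m, y 7884150 m; P3: x 3960124 m, y 7903434 m

Web Mercator: x = R·λ, y = R·ln tan(π/4+φ/2), R = 6378137 m.
P1 (57.4768°, 35.7117°) → (3975408.259, 7858203.386) m.
P2 (57.6019°, 36.0479°) → (4012833.872, 7884150.021) m.
P3 (57.6946°, 35.5744°) → (3960124.093, 7903434.311) m.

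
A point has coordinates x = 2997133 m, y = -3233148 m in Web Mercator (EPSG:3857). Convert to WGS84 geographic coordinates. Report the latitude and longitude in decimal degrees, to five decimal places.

R = 6378137 m. λ = x/R = 26.92370382°.
φ = 2·arctan(exp(y/R)) − 90° = 2·arctan(0.60235) − 90° = -27.87440229°.

lat -27.87440°, lon 26.92370°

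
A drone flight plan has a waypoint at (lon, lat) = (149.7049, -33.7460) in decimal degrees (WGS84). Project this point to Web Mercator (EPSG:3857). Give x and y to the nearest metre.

Web Mercator is spherical with R = a = 6378137 m.
x = R·λ = 6378137 × 2.612843411 = 16665073.237 m.
y = R·ln tan(π/4 + φ/2) = 6378137 × -0.626318753 = -3994746.811 m.

x 16665073 m, y -3994747 m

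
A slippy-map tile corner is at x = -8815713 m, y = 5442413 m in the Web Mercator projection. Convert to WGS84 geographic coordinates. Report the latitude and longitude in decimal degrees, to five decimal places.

lat 43.85100°, lon -79.19290°

R = 6378137 m. λ = x/R = -79.19289728°.
φ = 2·arctan(exp(y/R)) − 90° = 2·arctan(2.34736) − 90° = 43.85100020°.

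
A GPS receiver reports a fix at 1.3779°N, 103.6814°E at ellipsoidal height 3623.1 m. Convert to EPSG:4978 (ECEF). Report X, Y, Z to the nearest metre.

X -1508998 m, Y 6198903 m, Z 152433 m

WGS84: a = 6378137 m, e² = 0.006694380; N(φ) = a/√(1−e²sin²φ) = 6378149.345 m.
X = (N+h)·cosφ·cosλ = -1508997.825 m; Y = (N+h)·cosφ·sinλ = 6198902.742 m; Z = (N(1−e²)+h)·sinφ = 152433.027 m.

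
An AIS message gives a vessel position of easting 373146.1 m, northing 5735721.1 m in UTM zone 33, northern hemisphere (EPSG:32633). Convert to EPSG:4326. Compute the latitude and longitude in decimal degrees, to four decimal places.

lat 51.7580°, lon 13.1620°

Zone 33N: λ₀ = 15°, k₀ = 0.9996, false easting 500000 m.
Meridian distance M = (N − FN)/k₀ = 5738016.3 m.
Inverse transverse Mercator on WGS84 gives φ = 51.75799973°, λ = 13.16199995°.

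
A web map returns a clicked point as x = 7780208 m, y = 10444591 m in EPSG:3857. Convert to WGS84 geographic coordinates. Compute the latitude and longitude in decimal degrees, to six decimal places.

lat 67.991901°, lon 69.890798°

R = 6378137 m. λ = x/R = 69.89079760°.
φ = 2·arctan(exp(y/R)) − 90° = 2·arctan(5.14261) − 90° = 67.99190098°.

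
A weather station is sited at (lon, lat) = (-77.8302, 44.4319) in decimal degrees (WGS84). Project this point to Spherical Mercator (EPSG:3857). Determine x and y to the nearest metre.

x -8664018 m, y 5532525 m

Web Mercator is spherical with R = a = 6378137 m.
x = R·λ = 6378137 × -1.358393247 = -8664018.232 m.
y = R·ln tan(π/4 + φ/2) = 6378137 × 0.867420188 = 5532524.799 m.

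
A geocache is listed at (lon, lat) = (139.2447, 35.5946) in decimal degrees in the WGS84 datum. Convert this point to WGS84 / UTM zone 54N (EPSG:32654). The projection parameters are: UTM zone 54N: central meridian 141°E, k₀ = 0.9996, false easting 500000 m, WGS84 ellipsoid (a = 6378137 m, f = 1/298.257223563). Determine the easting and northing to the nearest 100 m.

Zone 54 central meridian λ₀ = 6×54 − 183 = 141°; Δλ = -1.7553°.
Transverse Mercator on WGS84 with k₀ = 0.9996 gives E = 340985.178 m, N = 3940403.179 m.

E 341000 m, N 3940400 m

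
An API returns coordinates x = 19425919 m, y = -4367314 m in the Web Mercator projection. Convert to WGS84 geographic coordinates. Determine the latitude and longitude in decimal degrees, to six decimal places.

R = 6378137 m. λ = x/R = 174.50599946°.
φ = 2·arctan(exp(y/R)) − 90° = 2·arctan(0.50423) − 90° = -36.48319805°.

lat -36.483198°, lon 174.505999°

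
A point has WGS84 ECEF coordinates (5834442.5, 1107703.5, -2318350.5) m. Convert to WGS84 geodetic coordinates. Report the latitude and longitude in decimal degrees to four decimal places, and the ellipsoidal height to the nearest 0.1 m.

lat -21.4555°, lon 10.7500°, h -151.5 m

λ = atan2(Y, X) = 10.74999982°; p = √(X²+Y²) = 5938663.7 m.
Bowring's method on WGS84 (a = 6378137 m, b = 6356752.314 m) gives φ = -21.45550000°, h = -151.476 m.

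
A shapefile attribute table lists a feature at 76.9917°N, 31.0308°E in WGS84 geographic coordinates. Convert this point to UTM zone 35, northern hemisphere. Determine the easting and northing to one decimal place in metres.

E 601207.2 m, N 8549317.2 m

Zone 35 central meridian λ₀ = 6×35 − 183 = 27°; Δλ = +4.0308°.
Transverse Mercator on WGS84 with k₀ = 0.9996 gives E = 601207.228 m, N = 8549317.168 m.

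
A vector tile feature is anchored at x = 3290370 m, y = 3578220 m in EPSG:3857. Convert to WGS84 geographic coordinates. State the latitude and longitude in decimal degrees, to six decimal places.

lat 30.579200°, lon 29.557897°

R = 6378137 m. λ = x/R = 29.55789661°.
φ = 2·arctan(exp(y/R)) − 90° = 2·arctan(1.75245) − 90° = 30.57920006°.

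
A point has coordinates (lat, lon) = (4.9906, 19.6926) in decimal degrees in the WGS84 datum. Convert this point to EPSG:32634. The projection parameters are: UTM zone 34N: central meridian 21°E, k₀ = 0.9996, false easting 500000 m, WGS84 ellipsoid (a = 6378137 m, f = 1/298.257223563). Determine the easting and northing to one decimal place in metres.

E 355054.5 m, N 551769.1 m

Zone 34 central meridian λ₀ = 6×34 − 183 = 21°; Δλ = -1.3074°.
Transverse Mercator on WGS84 with k₀ = 0.9996 gives E = 355054.491 m, N = 551769.115 m.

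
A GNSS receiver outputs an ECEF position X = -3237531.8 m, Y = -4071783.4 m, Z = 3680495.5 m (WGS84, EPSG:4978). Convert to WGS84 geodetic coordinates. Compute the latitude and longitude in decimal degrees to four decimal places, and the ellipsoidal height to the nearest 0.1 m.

λ = atan2(Y, X) = -128.48869984°; p = √(X²+Y²) = 5202021.9 m.
Bowring's method on WGS84 (a = 6378137 m, b = 6356752.314 m) gives φ = 35.46150016°, h = 1389.070 m.

lat 35.4615°, lon -128.4887°, h 1389.1 m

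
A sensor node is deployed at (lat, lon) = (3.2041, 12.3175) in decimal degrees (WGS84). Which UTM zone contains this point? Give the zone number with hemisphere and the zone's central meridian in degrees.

Zone 33N, central meridian 15°

UTM zone = ⌊(λ + 180)/6⌋ + 1; 12.3175° ∈ [12°, 18°) → zone 33.
Hemisphere: N (φ ≥ 0).
Central meridian λ₀ = 6×33 − 183 = 15°.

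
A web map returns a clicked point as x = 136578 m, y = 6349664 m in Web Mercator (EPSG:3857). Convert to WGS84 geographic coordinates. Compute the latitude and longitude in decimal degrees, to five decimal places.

R = 6378137 m. λ = x/R = 1.22690105°.
φ = 2·arctan(exp(y/R)) − 90° = 2·arctan(2.70617) − 90° = 49.43889798°.

lat 49.43890°, lon 1.22690°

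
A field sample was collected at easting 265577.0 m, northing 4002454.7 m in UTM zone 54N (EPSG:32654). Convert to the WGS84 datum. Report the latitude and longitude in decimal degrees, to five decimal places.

Zone 54N: λ₀ = 141°, k₀ = 0.9996, false easting 500000 m.
Meridian distance M = (N − FN)/k₀ = 4004056.3 m.
Inverse transverse Mercator on WGS84 gives φ = 36.13849986°, λ = 138.39470042°.

lat 36.13850°, lon 138.39470°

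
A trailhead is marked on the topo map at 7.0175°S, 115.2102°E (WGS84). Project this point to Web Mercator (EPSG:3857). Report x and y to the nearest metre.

Web Mercator is spherical with R = a = 6378137 m.
x = R·λ = 6378137 × 2.010797322 = 12825140.798 m.
y = R·ln tan(π/4 + φ/2) = 6378137 × -0.122785850 = -783144.972 m.

x 12825141 m, y -783145 m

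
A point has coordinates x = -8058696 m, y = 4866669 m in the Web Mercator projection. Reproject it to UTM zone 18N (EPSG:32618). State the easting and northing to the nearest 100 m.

Web Mercator inverse (R = 6378137 m) → φ = 40.00500074°, λ = -72.39249787°.
UTM 18N forward: E = 722572.846 m, N = 4431569.277 m.

E 722600 m, N 4431600 m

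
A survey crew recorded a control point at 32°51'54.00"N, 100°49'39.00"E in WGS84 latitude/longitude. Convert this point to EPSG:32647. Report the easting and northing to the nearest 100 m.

E 671000 m, N 3637800 m

Zone 47 central meridian λ₀ = 6×47 − 183 = 99°; Δλ = +1.8275°.
Transverse Mercator on WGS84 with k₀ = 0.9996 gives E = 670988.960 m, N = 3637801.094 m.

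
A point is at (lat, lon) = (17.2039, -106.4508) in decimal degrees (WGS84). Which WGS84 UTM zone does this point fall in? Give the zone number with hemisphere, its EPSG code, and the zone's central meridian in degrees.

UTM zone = ⌊(λ + 180)/6⌋ + 1; -106.4508° ∈ [-108°, -102°) → zone 13.
Hemisphere: N (φ ≥ 0).
Central meridian λ₀ = 6×13 − 183 = -105°.
EPSG code: 32613.

Zone 13N (EPSG:32613), central meridian -105°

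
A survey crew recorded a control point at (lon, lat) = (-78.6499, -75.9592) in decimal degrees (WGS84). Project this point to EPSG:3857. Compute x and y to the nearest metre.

Web Mercator is spherical with R = a = 6378137 m.
x = R·λ = 6378137 × -1.372699711 = -8755266.819 m.
y = R·ln tan(π/4 + φ/2) = 6378137 × -2.094384703 = -13358272.568 m.

x -8755267 m, y -13358273 m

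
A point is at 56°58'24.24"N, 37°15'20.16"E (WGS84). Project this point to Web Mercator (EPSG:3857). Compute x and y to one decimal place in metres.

Web Mercator is spherical with R = a = 6378137 m.
x = R·λ = 6378137 × 0.650232885 = 4147274.421 m.
y = R·ln tan(π/4 + φ/2) = 6378137 × 1.215822709 = 7754683.806 m.

x 4147274.4 m, y 7754683.8 m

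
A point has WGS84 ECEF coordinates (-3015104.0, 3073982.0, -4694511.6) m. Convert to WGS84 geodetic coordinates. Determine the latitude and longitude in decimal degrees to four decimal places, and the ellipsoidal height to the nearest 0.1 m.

lat -47.6643°, lon 134.4460°, h 3641.7 m

λ = atan2(Y, X) = 134.44599965°; p = √(X²+Y²) = 4305835.3 m.
Bowring's method on WGS84 (a = 6378137 m, b = 6356752.314 m) gives φ = -47.66430041°, h = 3641.700 m.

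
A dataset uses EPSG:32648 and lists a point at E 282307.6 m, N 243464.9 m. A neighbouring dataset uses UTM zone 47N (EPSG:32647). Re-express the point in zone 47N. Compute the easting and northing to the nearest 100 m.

E 949900 m, N 243900 m

UTM 48N → geographic: φ = 2.20139978°, λ = 103.04260044°.
UTM 47N (λ₀ = 99°) forward: E = 949885.280 m, N = 243932.441 m.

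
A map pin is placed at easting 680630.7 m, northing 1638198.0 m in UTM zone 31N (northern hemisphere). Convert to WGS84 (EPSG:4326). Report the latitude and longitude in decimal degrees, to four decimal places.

lat 14.8119°, lon 4.6785°

Zone 31N: λ₀ = 3°, k₀ = 0.9996, false easting 500000 m.
Meridian distance M = (N − FN)/k₀ = 1638853.5 m.
Inverse transverse Mercator on WGS84 gives φ = 14.81189995°, λ = 4.67850022°.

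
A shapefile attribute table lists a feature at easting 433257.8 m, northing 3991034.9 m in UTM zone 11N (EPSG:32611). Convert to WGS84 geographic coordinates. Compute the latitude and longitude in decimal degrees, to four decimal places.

Zone 11N: λ₀ = -117°, k₀ = 0.9996, false easting 500000 m.
Meridian distance M = (N − FN)/k₀ = 3992632.0 m.
Inverse transverse Mercator on WGS84 gives φ = 36.06159977°, λ = -117.74110029°.

lat 36.0616°, lon -117.7411°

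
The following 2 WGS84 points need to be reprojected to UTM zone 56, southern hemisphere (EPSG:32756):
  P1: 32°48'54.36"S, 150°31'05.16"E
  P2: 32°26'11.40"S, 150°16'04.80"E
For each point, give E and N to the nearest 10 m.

UTM zone 56S: λ₀ = 153°, k₀ = 0.9996.
P1 (-32.8151°, 150.5181°) → (267638.640, 6366482.409) m.
P2 (-32.4365°, 150.2680°) → (243136.363, 6407893.717) m.

P1: E 267640 m, N 6366480 m; P2: E 243140 m, N 6407890 m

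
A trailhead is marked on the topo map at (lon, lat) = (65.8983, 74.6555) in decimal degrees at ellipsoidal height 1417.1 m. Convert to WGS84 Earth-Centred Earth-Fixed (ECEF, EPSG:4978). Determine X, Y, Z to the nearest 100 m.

WGS84: a = 6378137 m, e² = 0.006694380; N(φ) = a/√(1−e²sin²φ) = 6398084.072 m.
X = (N+h)·cosφ·cosλ = 691532.893 m; Y = (N+h)·cosφ·sinλ = 1545818.093 m; Z = (N(1−e²)+h)·sinφ = 6130068.571 m.

X 691500 m, Y 1545800 m, Z 6130100 m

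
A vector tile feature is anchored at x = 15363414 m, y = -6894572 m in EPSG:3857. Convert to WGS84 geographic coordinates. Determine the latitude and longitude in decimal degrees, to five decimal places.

R = 6378137 m. λ = x/R = 138.01189612°.
φ = 2·arctan(exp(y/R)) − 90° = 2·arctan(0.33927) − 90° = -52.51930142°.

lat -52.51930°, lon 138.01190°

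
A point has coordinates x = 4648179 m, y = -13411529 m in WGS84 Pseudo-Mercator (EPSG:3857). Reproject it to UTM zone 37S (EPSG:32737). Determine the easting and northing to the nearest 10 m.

E 573990 m, N 1554740 m

Web Mercator inverse (R = 6378137 m) → φ = -76.07479963°, λ = 41.75530239°.
UTM 37S forward: E = 573992.440 m, N = 1554741.018 m.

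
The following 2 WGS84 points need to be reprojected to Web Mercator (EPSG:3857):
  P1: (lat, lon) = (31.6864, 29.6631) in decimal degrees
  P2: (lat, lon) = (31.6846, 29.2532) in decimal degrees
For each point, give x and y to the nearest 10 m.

Web Mercator: x = R·λ, y = R·ln tan(π/4+φ/2), R = 6378137 m.
P1 (31.6864°, 29.6631°) → (3302081.187, 3722215.784) m.
P2 (31.6846°, 29.2532°) → (3256451.328, 3721980.310) m.

P1: x 3302080 m, y 3722220 m; P2: x 3256450 m, y 3721980 m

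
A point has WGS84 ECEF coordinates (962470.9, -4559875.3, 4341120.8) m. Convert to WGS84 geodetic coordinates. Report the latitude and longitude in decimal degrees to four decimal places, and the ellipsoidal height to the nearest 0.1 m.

lat 43.1609°, lon -78.0813°, h 823.3 m

λ = atan2(Y, X) = -78.08129970°; p = √(X²+Y²) = 4660344.7 m.
Bowring's method on WGS84 (a = 6378137 m, b = 6356752.314 m) gives φ = 43.16090007°, h = 823.286 m.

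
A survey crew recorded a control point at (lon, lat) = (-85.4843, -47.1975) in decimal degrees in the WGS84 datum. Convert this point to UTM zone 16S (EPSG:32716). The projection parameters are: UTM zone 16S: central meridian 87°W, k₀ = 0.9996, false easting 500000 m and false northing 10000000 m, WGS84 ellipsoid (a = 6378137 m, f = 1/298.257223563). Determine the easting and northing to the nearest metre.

E 614806 m, N 4771774 m

Zone 16 central meridian λ₀ = 6×16 − 183 = -87°; Δλ = +1.5157°.
Transverse Mercator on WGS84 with k₀ = 0.9996 gives E = 614805.646 m, N = 4771773.778 m.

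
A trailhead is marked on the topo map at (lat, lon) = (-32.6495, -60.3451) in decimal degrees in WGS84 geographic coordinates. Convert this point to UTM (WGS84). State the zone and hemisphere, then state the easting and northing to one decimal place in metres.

Zone 20S: E 749023.2 m, N 6384454.5 m

Longitude -60.3451° lies in the 6° band [-66°, -60°), giving zone 20; latitude is south of the equator, so 20S.
Zone 20 central meridian λ₀ = 6×20 − 183 = -63°; Δλ = +2.6549°.
Transverse Mercator on WGS84 with k₀ = 0.9996 gives E = 749023.181 m, N = 6384454.453 m.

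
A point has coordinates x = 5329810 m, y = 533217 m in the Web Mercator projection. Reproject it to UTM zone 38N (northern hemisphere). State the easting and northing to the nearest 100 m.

E 819300 m, N 529500 m

Web Mercator inverse (R = 6378137 m) → φ = 4.78439995°, λ = 47.87849784°.
UTM 38N forward: E = 819329.487 m, N = 529501.741 m.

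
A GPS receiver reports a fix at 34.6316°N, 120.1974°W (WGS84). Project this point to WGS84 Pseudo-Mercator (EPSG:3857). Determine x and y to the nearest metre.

x -13380313 m, y 4113929 m

Web Mercator is spherical with R = a = 6378137 m.
x = R·λ = 6378137 × -2.097840382 = -13380313.363 m.
y = R·ln tan(π/4 + φ/2) = 6378137 × 0.645004815 = 4113929.074 m.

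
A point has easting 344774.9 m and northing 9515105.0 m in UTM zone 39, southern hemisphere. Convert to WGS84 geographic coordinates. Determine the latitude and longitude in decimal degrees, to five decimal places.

lat -4.38560°, lon 49.60110°

Zone 39S: λ₀ = 51°, k₀ = 0.9996, false easting 500000 m, false northing 10000000 m.
Meridian distance M = (N − FN)/k₀ = -485089.0 m.
Inverse transverse Mercator on WGS84 gives φ = -4.38560009°, λ = 49.60110044°.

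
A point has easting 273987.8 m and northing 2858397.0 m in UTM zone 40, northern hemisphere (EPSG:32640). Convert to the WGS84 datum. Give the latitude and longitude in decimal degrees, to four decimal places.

Zone 40N: λ₀ = 57°, k₀ = 0.9996, false easting 500000 m.
Meridian distance M = (N − FN)/k₀ = 2859540.8 m.
Inverse transverse Mercator on WGS84 gives φ = 25.82640044°, λ = 54.74529975°.

lat 25.8264°, lon 54.7453°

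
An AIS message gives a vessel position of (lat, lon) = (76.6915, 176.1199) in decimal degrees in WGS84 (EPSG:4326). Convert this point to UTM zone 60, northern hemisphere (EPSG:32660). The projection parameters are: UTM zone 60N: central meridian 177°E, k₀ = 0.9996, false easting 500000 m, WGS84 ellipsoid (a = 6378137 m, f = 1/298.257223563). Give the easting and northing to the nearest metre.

Zone 60 central meridian λ₀ = 6×60 − 183 = 177°; Δλ = -0.8801°.
Transverse Mercator on WGS84 with k₀ = 0.9996 gives E = 477385.373 m, N = 8512516.407 m.

E 477385 m, N 8512516 m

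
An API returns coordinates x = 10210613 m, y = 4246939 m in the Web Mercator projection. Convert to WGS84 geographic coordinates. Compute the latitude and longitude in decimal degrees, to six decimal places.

lat 35.608899°, lon 91.723497°

R = 6378137 m. λ = x/R = 91.72349718°.
φ = 2·arctan(exp(y/R)) − 90° = 2·arctan(1.94616) − 90° = 35.60889851°.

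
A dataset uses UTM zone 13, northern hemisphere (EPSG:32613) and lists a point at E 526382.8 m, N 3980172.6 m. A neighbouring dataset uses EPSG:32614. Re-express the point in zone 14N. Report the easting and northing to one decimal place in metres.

E -14883.4 m, N 3995223.1 m

UTM 13N → geographic: φ = 35.96560031°, λ = -104.70740029°.
UTM 14N (λ₀ = -99°) forward: E = -14883.372 m, N = 3995223.133 m.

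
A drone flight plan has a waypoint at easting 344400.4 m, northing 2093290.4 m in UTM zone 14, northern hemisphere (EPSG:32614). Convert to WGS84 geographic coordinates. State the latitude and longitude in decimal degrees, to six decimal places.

Zone 14N: λ₀ = -99°, k₀ = 0.9996, false easting 500000 m.
Meridian distance M = (N − FN)/k₀ = 2094128.1 m.
Inverse transverse Mercator on WGS84 gives φ = 18.92599989°, λ = -100.47760029°.

lat 18.926000°, lon -100.477600°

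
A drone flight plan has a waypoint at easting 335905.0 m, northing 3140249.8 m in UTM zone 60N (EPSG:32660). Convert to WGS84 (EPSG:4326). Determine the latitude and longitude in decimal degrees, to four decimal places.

Zone 60N: λ₀ = 177°, k₀ = 0.9996, false easting 500000 m.
Meridian distance M = (N − FN)/k₀ = 3141506.4 m.
Inverse transverse Mercator on WGS84 gives φ = 28.37830006°, λ = 175.32530004°.

lat 28.3783°, lon 175.3253°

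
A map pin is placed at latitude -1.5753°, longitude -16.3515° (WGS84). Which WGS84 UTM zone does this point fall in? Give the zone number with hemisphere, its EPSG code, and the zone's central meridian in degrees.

Zone 28S (EPSG:32728), central meridian -15°

UTM zone = ⌊(λ + 180)/6⌋ + 1; -16.3515° ∈ [-18°, -12°) → zone 28.
Hemisphere: S (φ < 0).
Central meridian λ₀ = 6×28 − 183 = -15°.
EPSG code: 32728.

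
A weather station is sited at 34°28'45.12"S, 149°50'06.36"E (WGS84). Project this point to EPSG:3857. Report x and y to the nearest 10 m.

Web Mercator is spherical with R = a = 6378137 m.
x = R·λ = 6378137 × 2.615115830 = 16679567.035 m.
y = R·ln tan(π/4 + φ/2) = 6378137 × -0.641775148 = -4093329.815 m.

x 16679570 m, y -4093330 m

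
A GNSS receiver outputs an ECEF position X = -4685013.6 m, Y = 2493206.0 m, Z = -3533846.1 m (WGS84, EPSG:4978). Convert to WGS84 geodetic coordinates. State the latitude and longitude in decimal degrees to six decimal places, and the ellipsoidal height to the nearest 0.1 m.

lat -33.836100°, lon 151.979600°, h 4464.4 m

λ = atan2(Y, X) = 151.97960002°; p = √(X²+Y²) = 5307111.1 m.
Bowring's method on WGS84 (a = 6378137 m, b = 6356752.314 m) gives φ = -33.83610034°, h = 4464.422 m.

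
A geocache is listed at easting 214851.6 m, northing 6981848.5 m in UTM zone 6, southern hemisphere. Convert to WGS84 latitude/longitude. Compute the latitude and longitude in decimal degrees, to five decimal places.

lat -27.25670°, lon -149.87990°

Zone 6S: λ₀ = -147°, k₀ = 0.9996, false easting 500000 m, false northing 10000000 m.
Meridian distance M = (N − FN)/k₀ = -3019359.2 m.
Inverse transverse Mercator on WGS84 gives φ = -27.25670031°, λ = -149.87990045°.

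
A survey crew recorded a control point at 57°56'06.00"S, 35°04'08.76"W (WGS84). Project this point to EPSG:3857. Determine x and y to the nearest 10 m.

x -3903870 m, y -7953680 m

Web Mercator is spherical with R = a = 6378137 m.
x = R·λ = 6378137 × -0.612071261 = -3903874.355 m.
y = R·ln tan(π/4 + φ/2) = 6378137 × -1.247021731 = -7953675.442 m.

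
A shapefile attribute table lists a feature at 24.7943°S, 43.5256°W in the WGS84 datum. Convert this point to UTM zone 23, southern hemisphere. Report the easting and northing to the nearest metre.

E 649039 m, N 7257025 m

Zone 23 central meridian λ₀ = 6×23 − 183 = -45°; Δλ = +1.4744°.
Transverse Mercator on WGS84 with k₀ = 0.9996 gives E = 649038.763 m, N = 7257024.512 m.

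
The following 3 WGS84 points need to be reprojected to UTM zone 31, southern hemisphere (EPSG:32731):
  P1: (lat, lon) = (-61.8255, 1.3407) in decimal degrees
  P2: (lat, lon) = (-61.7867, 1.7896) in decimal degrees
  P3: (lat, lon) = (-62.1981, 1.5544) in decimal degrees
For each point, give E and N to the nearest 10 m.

P1: E 412600 m, N 3144140 m; P2: E 436160 m, N 3148990 m; P3: E 424780 m, N 3102910 m

UTM zone 31S: λ₀ = 3°, k₀ = 0.9996.
P1 (-61.8255°, 1.3407°) → (412600.472, 3144143.360) m.
P2 (-61.7867°, 1.7896°) → (436162.383, 3148987.093) m.
P3 (-62.1981°, 1.5544°) → (424779.985, 3102911.552) m.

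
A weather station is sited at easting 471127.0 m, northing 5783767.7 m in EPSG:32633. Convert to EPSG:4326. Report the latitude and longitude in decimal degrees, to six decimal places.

lat 52.203600°, lon 14.577500°

Zone 33N: λ₀ = 15°, k₀ = 0.9996, false easting 500000 m.
Meridian distance M = (N − FN)/k₀ = 5786082.1 m.
Inverse transverse Mercator on WGS84 gives φ = 52.20360002°, λ = 14.57750030°.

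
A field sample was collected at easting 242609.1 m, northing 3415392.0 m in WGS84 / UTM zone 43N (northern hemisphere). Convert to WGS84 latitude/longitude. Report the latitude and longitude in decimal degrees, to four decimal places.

lat 30.8438°, lon 72.3087°

Zone 43N: λ₀ = 75°, k₀ = 0.9996, false easting 500000 m.
Meridian distance M = (N − FN)/k₀ = 3416758.7 m.
Inverse transverse Mercator on WGS84 gives φ = 30.84380001°, λ = 72.30869965°.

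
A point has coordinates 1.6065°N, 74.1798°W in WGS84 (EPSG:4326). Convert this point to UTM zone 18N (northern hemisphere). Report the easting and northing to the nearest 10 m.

E 591240 m, N 177590 m

Zone 18 central meridian λ₀ = 6×18 − 183 = -75°; Δλ = +0.8202°.
Transverse Mercator on WGS84 with k₀ = 0.9996 gives E = 591235.223 m, N = 177585.295 m.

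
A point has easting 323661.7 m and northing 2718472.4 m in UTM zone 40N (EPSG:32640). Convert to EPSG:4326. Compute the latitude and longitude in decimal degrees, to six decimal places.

lat 24.570200°, lon 55.258700°

Zone 40N: λ₀ = 57°, k₀ = 0.9996, false easting 500000 m.
Meridian distance M = (N − FN)/k₀ = 2719560.2 m.
Inverse transverse Mercator on WGS84 gives φ = 24.57020003°, λ = 55.25869981°.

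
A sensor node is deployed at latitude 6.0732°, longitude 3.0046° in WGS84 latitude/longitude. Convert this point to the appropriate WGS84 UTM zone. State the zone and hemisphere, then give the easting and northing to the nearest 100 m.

Zone 31N: E 500500 m, N 671300 m

Longitude 3.0046° lies in the 6° band [0°, 6°), giving zone 31; latitude is north of the equator, so 31N.
Zone 31 central meridian λ₀ = 6×31 − 183 = 3°; Δλ = +0.0046°.
Transverse Mercator on WGS84 with k₀ = 0.9996 gives E = 500509.011 m, N = 671296.268 m.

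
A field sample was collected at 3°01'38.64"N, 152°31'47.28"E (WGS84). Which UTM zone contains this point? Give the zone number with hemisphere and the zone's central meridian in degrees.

Zone 56N, central meridian 153°

UTM zone = ⌊(λ + 180)/6⌋ + 1; 152.5298° ∈ [150°, 156°) → zone 56.
Hemisphere: N (φ ≥ 0).
Central meridian λ₀ = 6×56 − 183 = 153°.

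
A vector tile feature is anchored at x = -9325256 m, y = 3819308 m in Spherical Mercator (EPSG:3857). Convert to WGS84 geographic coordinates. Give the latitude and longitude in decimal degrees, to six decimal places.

lat 32.425601°, lon -83.770200°

R = 6378137 m. λ = x/R = -83.77019993°.
φ = 2·arctan(exp(y/R)) − 90° = 2·arctan(1.81996) − 90° = 32.42560140°.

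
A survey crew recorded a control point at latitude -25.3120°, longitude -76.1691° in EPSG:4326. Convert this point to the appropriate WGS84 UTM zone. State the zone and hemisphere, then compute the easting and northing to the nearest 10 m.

Zone 18S: E 382320 m, N 7199990 m

Longitude -76.1691° lies in the 6° band [-78°, -72°), giving zone 18; latitude is south of the equator, so 18S.
Zone 18 central meridian λ₀ = 6×18 − 183 = -75°; Δλ = -1.1691°.
Transverse Mercator on WGS84 with k₀ = 0.9996 gives E = 382320.899 m, N = 7199990.849 m.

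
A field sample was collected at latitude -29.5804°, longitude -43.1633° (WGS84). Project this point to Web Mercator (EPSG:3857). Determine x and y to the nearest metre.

Web Mercator is spherical with R = a = 6378137 m.
x = R·λ = 6378137 × -0.753341701 = -4804916.577 m.
y = R·ln tan(π/4 + φ/2) = 6378137 × -0.540867561 = -3449727.400 m.

x -4804917 m, y -3449727 m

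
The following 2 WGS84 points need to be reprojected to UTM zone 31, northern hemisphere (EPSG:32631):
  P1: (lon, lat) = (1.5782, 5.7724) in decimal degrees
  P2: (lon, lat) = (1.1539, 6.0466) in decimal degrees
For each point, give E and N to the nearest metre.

UTM zone 31N: λ₀ = 3°, k₀ = 0.9996.
P1 (5.7724°, 1.5782°) → (342570.233, 638241.761) m.
P2 (6.0466°, 1.1539°) → (295675.768, 668702.668) m.

P1: E 342570 m, N 638242 m; P2: E 295676 m, N 668703 m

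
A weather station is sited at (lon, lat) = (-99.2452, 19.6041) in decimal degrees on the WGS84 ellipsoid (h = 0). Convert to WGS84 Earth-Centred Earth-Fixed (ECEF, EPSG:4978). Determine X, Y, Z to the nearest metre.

X -965676 m, Y -5932604 m, Z 2126462 m

WGS84: a = 6378137 m, e² = 0.006694380; N(φ) = a/√(1−e²sin²φ) = 6380541.661 m.
X = (N+h)·cosφ·cosλ = -965675.705 m; Y = (N+h)·cosφ·sinλ = -5932603.843 m; Z = (N(1−e²)+h)·sinφ = 2126461.556 m.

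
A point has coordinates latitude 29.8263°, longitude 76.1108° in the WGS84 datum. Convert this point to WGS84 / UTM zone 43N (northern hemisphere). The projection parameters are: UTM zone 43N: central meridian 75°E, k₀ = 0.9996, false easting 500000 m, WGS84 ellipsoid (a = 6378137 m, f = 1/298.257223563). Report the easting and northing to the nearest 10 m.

E 607320 m, N 3300060 m

Zone 43 central meridian λ₀ = 6×43 − 183 = 75°; Δλ = +1.1108°.
Transverse Mercator on WGS84 with k₀ = 0.9996 gives E = 607323.595 m, N = 3300055.720 m.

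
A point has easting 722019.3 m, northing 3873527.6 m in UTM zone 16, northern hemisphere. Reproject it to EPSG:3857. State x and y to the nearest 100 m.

Unproject from UTM 16N (λ₀ = -87°) → φ = 34.97999957°, λ = -84.56780004°.
Web Mercator (R = 6378137 m): x = -9414044.438 m, y = 4161163.497 m.

x -9414000 m, y 4161200 m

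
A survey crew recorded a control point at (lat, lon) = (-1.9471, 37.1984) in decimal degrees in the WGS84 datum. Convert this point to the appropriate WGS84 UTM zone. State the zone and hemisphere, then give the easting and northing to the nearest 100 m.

Longitude 37.1984° lies in the 6° band [36°, 42°), giving zone 37; latitude is south of the equator, so 37S.
Zone 37 central meridian λ₀ = 6×37 − 183 = 39°; Δλ = -1.8016°.
Transverse Mercator on WGS84 with k₀ = 0.9996 gives E = 299608.831 m, N = 9784679.044 m.

Zone 37S: E 299600 m, N 9784700 m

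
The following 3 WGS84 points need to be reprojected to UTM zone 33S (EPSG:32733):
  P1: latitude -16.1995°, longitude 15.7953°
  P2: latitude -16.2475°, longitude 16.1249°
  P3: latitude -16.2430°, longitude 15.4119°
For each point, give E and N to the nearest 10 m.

P1: E 585010 m, N 8208830 m; P2: E 620210 m, N 8203360 m; P3: E 544020 m, N 8204140 m

UTM zone 33S: λ₀ = 15°, k₀ = 0.9996.
P1 (-16.1995°, 15.7953°) → (585007.773, 8208832.239) m.
P2 (-16.2475°, 16.1249°) → (620212.105, 8203357.037) m.
P3 (-16.2430°, 15.4119°) → (544016.493, 8204140.758) m.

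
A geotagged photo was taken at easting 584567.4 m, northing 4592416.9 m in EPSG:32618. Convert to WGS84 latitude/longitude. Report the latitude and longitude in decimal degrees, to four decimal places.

Zone 18N: λ₀ = -75°, k₀ = 0.9996, false easting 500000 m.
Meridian distance M = (N − FN)/k₀ = 4594254.6 m.
Inverse transverse Mercator on WGS84 gives φ = 41.47890037°, λ = -73.98710028°.

lat 41.4789°, lon -73.9871°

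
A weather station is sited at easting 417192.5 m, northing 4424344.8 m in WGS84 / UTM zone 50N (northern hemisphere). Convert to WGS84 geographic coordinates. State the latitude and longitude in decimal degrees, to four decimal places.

Zone 50N: λ₀ = 117°, k₀ = 0.9996, false easting 500000 m.
Meridian distance M = (N − FN)/k₀ = 4426115.2 m.
Inverse transverse Mercator on WGS84 gives φ = 39.96519958°, λ = 116.03039958°.

lat 39.9652°, lon 116.0304°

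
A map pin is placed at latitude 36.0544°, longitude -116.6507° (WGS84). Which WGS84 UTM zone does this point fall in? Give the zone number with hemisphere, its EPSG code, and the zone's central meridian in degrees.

UTM zone = ⌊(λ + 180)/6⌋ + 1; -116.6507° ∈ [-120°, -114°) → zone 11.
Hemisphere: N (φ ≥ 0).
Central meridian λ₀ = 6×11 − 183 = -117°.
EPSG code: 32611.

Zone 11N (EPSG:32611), central meridian -117°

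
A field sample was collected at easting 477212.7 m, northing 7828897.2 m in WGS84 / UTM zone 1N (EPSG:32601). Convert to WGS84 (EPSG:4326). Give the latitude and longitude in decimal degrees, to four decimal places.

lat 70.5641°, lon -177.6136°

Zone 1N: λ₀ = -177°, k₀ = 0.9996, false easting 500000 m.
Meridian distance M = (N − FN)/k₀ = 7832030.0 m.
Inverse transverse Mercator on WGS84 gives φ = 70.56410034°, λ = -177.61359887°.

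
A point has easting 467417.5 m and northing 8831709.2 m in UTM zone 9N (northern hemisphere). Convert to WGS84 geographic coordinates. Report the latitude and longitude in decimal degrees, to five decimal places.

lat 79.54910°, lon -130.60920°

Zone 9N: λ₀ = -129°, k₀ = 0.9996, false easting 500000 m.
Meridian distance M = (N − FN)/k₀ = 8835243.3 m.
Inverse transverse Mercator on WGS84 gives φ = 79.54910021°, λ = -130.60919887°.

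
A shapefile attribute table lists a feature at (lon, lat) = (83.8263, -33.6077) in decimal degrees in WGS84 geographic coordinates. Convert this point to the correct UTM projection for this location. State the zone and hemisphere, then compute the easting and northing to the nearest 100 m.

Zone 44S: E 762200 m, N 6277800 m

Longitude 83.8263° lies in the 6° band [78°, 84°), giving zone 44; latitude is south of the equator, so 44S.
Zone 44 central meridian λ₀ = 6×44 − 183 = 81°; Δλ = +2.8263°.
Transverse Mercator on WGS84 with k₀ = 0.9996 gives E = 762237.881 m, N = 6277758.345 m.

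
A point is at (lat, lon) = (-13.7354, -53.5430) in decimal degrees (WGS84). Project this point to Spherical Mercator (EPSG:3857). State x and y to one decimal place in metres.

Web Mercator is spherical with R = a = 6378137 m.
x = R·λ = 6378137 × -0.934501641 = -5960379.496 m.
y = R·ln tan(π/4 + φ/2) = 6378137 × -0.242057679 = -1543877.038 m.

x -5960379.5 m, y -1543877.0 m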